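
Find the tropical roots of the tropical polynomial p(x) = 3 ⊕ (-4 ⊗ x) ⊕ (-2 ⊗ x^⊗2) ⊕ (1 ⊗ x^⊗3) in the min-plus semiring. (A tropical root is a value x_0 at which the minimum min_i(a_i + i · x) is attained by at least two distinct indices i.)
Roots: {-3, -2, 7}

Each tropical root is a break point of the lower envelope of the lines y = a_i + i · x (there are 4 lines, with slopes 0, 1, ..., 3). Only the lines that attain the minimum somewhere contribute to roots; other lines are dominated. Here the surviving (envelope) indices are i = 3, i = 2, i = 1, i = 0.
Intersections between consecutive envelope lines give the roots: for adjacent envelope indices i < j the intersection is x = (a_i − a_j) / (j − i). Reading off the sorted break points: {-3, -2, 7}.
Verification: at each break x_0, at least two indices attain the minimum of min_i(a_i + i · x_0).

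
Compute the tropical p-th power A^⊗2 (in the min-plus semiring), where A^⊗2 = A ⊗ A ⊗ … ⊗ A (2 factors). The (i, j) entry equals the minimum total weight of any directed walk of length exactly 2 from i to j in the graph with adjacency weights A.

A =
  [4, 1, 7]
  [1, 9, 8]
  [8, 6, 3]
A^⊗2 =
  [2, 5, 9]
  [5, 2, 8]
  [7, 9, 6]

Each entry (A^⊗2)_ij equals the minimum over all length-2 walks i = v_0 → v_1 → … → v_2 = j of Σ_t A[v_t][v_{t+1}]. For example, for (i, j) = (0, 2) we minimise over 3 possible intermediate vertex sequences; the minimum is 9, attained along the walk 0 → 1 → 2.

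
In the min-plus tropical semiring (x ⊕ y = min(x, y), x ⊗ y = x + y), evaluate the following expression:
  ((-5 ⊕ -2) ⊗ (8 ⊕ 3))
((-5 ⊕ -2) ⊗ (8 ⊕ 3)) = -2

Expand innermost to outermost. Recall ⊕ takes the minimum of its arguments and ⊗ takes their sum. Working out the expression ((-5 ⊕ -2) ⊗ (8 ⊕ 3)) gives -2.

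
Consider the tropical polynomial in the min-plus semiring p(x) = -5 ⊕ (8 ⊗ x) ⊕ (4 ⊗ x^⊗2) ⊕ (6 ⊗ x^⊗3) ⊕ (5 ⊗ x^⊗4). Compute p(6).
p(6) = -5

A tropical monomial a ⊗ x^⊗i evaluates to a + i · x. Evaluating each term at x = 6:
  Term 0 contributes -5 + 0 · 6 = -5
  Term 1 contributes 8 + 1 · 6 = 14
  Term 2 contributes 4 + 2 · 6 = 16
  Term 3 contributes 6 + 3 · 6 = 24
  Term 4 contributes 5 + 4 · 6 = 29
p(6) = ⊕ of these = min[-5, 14, 16, 24, 29] = -5.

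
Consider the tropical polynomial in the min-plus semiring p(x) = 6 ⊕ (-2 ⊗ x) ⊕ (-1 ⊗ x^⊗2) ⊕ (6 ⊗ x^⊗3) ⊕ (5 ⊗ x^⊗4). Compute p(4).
p(4) = 2

A tropical monomial a ⊗ x^⊗i evaluates to a + i · x. Evaluating each term at x = 4:
  Term 0 contributes 6 + 0 · 4 = 6
  Term 1 contributes -2 + 1 · 4 = 2
  Term 2 contributes -1 + 2 · 4 = 7
  Term 3 contributes 6 + 3 · 4 = 18
  Term 4 contributes 5 + 4 · 4 = 21
p(4) = ⊕ of these = min[6, 2, 7, 18, 21] = 2.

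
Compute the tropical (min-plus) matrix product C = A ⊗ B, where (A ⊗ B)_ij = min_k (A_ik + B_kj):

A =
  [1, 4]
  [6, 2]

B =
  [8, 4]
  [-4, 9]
A ⊗ B =
  [0, 5]
  [-2, 10]

Apply the min-plus product entry-by-entry:
  C[0][0] = min over k of (A[0][0] + B[0][0] = 1 + 8 = 9, A[0][1] + B[1][0] = 4 + -4 = 0) = 0 (attained at k = 1)
  C[0][1] = min over k of (A[0][0] + B[0][1] = 1 + 4 = 5, A[0][1] + B[1][1] = 4 + 9 = 13) = 5 (attained at k = 0)
  C[1][0] = min over k of (A[1][0] + B[0][0] = 6 + 8 = 14, A[1][1] + B[1][0] = 2 + -4 = -2) = -2 (attained at k = 1)
  C[1][1] = min over k of (A[1][0] + B[0][1] = 6 + 4 = 10, A[1][1] + B[1][1] = 2 + 9 = 11) = 10 (attained at k = 0)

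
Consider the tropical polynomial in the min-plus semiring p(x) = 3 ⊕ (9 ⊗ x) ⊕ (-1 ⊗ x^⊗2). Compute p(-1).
p(-1) = -3

A tropical monomial a ⊗ x^⊗i evaluates to a + i · x. Evaluating each term at x = -1:
  Term 0 contributes 3 + 0 · -1 = 3
  Term 1 contributes 9 + 1 · -1 = 8
  Term 2 contributes -1 + 2 · -1 = -3
p(-1) = ⊕ of these = min[3, 8, -3] = -3.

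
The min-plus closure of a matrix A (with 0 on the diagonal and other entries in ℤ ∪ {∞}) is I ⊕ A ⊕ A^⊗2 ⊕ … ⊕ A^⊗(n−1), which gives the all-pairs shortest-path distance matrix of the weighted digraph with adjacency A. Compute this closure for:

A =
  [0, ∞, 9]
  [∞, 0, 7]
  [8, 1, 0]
Closure =
  [0, 10, 9]
  [15, 0, 7]
  [8, 1, 0]

This is the Floyd-Warshall all-pairs shortest-path computation. For each intermediate vertex k = 0, 1, …, 2, update dist[i][j] ← min(dist[i][j], dist[i][k] + dist[k][j]). The final matrix gives, for each (i, j), the minimum total weight of any directed path from i to j (possibly empty when i = j).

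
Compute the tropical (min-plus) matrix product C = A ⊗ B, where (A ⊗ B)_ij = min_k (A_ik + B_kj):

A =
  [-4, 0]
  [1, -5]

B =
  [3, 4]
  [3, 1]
A ⊗ B =
  [-1, 0]
  [-2, -4]

Apply the min-plus product entry-by-entry:
  C[0][0] = min over k of (A[0][0] + B[0][0] = -4 + 3 = -1, A[0][1] + B[1][0] = 0 + 3 = 3) = -1 (attained at k = 0)
  C[0][1] = min over k of (A[0][0] + B[0][1] = -4 + 4 = 0, A[0][1] + B[1][1] = 0 + 1 = 1) = 0 (attained at k = 0)
  C[1][0] = min over k of (A[1][0] + B[0][0] = 1 + 3 = 4, A[1][1] + B[1][0] = -5 + 3 = -2) = -2 (attained at k = 1)
  C[1][1] = min over k of (A[1][0] + B[0][1] = 1 + 4 = 5, A[1][1] + B[1][1] = -5 + 1 = -4) = -4 (attained at k = 1)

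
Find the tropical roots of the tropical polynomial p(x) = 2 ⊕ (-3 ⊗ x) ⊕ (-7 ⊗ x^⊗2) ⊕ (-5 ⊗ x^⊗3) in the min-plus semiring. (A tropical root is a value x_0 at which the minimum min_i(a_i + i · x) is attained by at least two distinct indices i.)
Roots: {-2, 4, 5}

Each tropical root is a break point of the lower envelope of the lines y = a_i + i · x (there are 4 lines, with slopes 0, 1, ..., 3). Only the lines that attain the minimum somewhere contribute to roots; other lines are dominated. Here the surviving (envelope) indices are i = 3, i = 2, i = 1, i = 0.
Intersections between consecutive envelope lines give the roots: for adjacent envelope indices i < j the intersection is x = (a_i − a_j) / (j − i). Reading off the sorted break points: {-2, 4, 5}.
Verification: at each break x_0, at least two indices attain the minimum of min_i(a_i + i · x_0).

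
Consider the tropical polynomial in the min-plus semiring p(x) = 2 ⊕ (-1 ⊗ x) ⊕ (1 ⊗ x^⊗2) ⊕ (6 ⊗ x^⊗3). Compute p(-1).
p(-1) = -2

A tropical monomial a ⊗ x^⊗i evaluates to a + i · x. Evaluating each term at x = -1:
  Term 0 contributes 2 + 0 · -1 = 2
  Term 1 contributes -1 + 1 · -1 = -2
  Term 2 contributes 1 + 2 · -1 = -1
  Term 3 contributes 6 + 3 · -1 = 3
p(-1) = ⊕ of these = min[2, -2, -1, 3] = -2.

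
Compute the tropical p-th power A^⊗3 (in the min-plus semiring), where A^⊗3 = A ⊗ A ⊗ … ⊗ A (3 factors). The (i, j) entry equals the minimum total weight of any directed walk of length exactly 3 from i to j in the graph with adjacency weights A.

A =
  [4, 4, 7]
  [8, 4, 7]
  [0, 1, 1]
A^⊗3 =
  [8, 9, 9]
  [8, 9, 9]
  [2, 3, 3]

Each entry (A^⊗3)_ij equals the minimum over all length-3 walks i = v_0 → v_1 → … → v_3 = j of Σ_t A[v_t][v_{t+1}]. For example, for (i, j) = (0, 2) we minimise over 9 possible intermediate vertex sequences; the minimum is 9, attained along the walk 0 → 2 → 2 → 2.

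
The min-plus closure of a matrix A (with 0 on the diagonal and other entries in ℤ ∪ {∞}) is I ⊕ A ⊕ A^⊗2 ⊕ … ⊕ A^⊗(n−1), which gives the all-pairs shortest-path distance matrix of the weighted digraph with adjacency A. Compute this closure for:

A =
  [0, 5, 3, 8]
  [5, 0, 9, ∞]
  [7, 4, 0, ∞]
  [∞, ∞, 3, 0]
Closure =
  [0, 5, 3, 8]
  [5, 0, 8, 13]
  [7, 4, 0, 15]
  [10, 7, 3, 0]

This is the Floyd-Warshall all-pairs shortest-path computation. For each intermediate vertex k = 0, 1, …, 3, update dist[i][j] ← min(dist[i][j], dist[i][k] + dist[k][j]). The final matrix gives, for each (i, j), the minimum total weight of any directed path from i to j (possibly empty when i = j).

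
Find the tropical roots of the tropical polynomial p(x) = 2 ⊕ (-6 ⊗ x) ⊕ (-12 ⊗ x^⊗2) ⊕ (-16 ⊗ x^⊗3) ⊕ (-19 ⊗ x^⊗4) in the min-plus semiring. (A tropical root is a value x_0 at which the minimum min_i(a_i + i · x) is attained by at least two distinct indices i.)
Roots: {3, 4, 6, 8}

Each tropical root is a break point of the lower envelope of the lines y = a_i + i · x (there are 5 lines, with slopes 0, 1, ..., 4). Only the lines that attain the minimum somewhere contribute to roots; other lines are dominated. Here the surviving (envelope) indices are i = 4, i = 3, i = 2, i = 1, i = 0.
Intersections between consecutive envelope lines give the roots: for adjacent envelope indices i < j the intersection is x = (a_i − a_j) / (j − i). Reading off the sorted break points: {3, 4, 6, 8}.
Verification: at each break x_0, at least two indices attain the minimum of min_i(a_i + i · x_0).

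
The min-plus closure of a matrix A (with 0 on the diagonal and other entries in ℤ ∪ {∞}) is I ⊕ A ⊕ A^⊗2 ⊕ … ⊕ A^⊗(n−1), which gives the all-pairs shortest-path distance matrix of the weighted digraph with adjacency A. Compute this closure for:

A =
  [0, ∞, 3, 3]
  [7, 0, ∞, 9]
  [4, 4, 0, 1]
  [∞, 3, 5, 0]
Closure =
  [0, 6, 3, 3]
  [7, 0, 10, 9]
  [4, 4, 0, 1]
  [9, 3, 5, 0]

This is the Floyd-Warshall all-pairs shortest-path computation. For each intermediate vertex k = 0, 1, …, 3, update dist[i][j] ← min(dist[i][j], dist[i][k] + dist[k][j]). The final matrix gives, for each (i, j), the minimum total weight of any directed path from i to j (possibly empty when i = j).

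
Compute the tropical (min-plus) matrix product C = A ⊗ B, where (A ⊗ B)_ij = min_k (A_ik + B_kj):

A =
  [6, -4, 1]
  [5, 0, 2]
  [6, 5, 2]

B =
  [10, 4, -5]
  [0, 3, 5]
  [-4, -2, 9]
A ⊗ B =
  [-4, -1, 1]
  [-2, 0, 0]
  [-2, 0, 1]

Apply the min-plus product entry-by-entry:
  C[0][0] = min over k of (A[0][0] + B[0][0] = 6 + 10 = 16, A[0][1] + B[1][0] = -4 + 0 = -4, A[0][2] + B[2][0] = 1 + -4 = -3) = -4 (attained at k = 1)
  C[0][1] = min over k of (A[0][0] + B[0][1] = 6 + 4 = 10, A[0][1] + B[1][1] = -4 + 3 = -1, A[0][2] + B[2][1] = 1 + -2 = -1) = -1 (attained at k = 1)
  C[0][2] = min over k of (A[0][0] + B[0][2] = 6 + -5 = 1, A[0][1] + B[1][2] = -4 + 5 = 1, A[0][2] + B[2][2] = 1 + 9 = 10) = 1 (attained at k = 0)
  C[1][0] = min over k of (A[1][0] + B[0][0] = 5 + 10 = 15, A[1][1] + B[1][0] = 0 + 0 = 0, A[1][2] + B[2][0] = 2 + -4 = -2) = -2 (attained at k = 2)
  C[1][1] = min over k of (A[1][0] + B[0][1] = 5 + 4 = 9, A[1][1] + B[1][1] = 0 + 3 = 3, A[1][2] + B[2][1] = 2 + -2 = 0) = 0 (attained at k = 2)
  C[1][2] = min over k of (A[1][0] + B[0][2] = 5 + -5 = 0, A[1][1] + B[1][2] = 0 + 5 = 5, A[1][2] + B[2][2] = 2 + 9 = 11) = 0 (attained at k = 0)
  C[2][0] = min over k of (A[2][0] + B[0][0] = 6 + 10 = 16, A[2][1] + B[1][0] = 5 + 0 = 5, A[2][2] + B[2][0] = 2 + -4 = -2) = -2 (attained at k = 2)
  C[2][1] = min over k of (A[2][0] + B[0][1] = 6 + 4 = 10, A[2][1] + B[1][1] = 5 + 3 = 8, A[2][2] + B[2][1] = 2 + -2 = 0) = 0 (attained at k = 2)
  C[2][2] = min over k of (A[2][0] + B[0][2] = 6 + -5 = 1, A[2][1] + B[1][2] = 5 + 5 = 10, A[2][2] + B[2][2] = 2 + 9 = 11) = 1 (attained at k = 0)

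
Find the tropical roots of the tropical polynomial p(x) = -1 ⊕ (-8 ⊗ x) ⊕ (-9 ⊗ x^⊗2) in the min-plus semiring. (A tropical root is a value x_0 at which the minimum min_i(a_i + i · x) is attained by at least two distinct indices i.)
Roots: {1, 7}

Each tropical root is a break point of the lower envelope of the lines y = a_i + i · x (there are 3 lines, with slopes 0, 1, ..., 2). Only the lines that attain the minimum somewhere contribute to roots; other lines are dominated. Here the surviving (envelope) indices are i = 2, i = 1, i = 0.
Intersections between consecutive envelope lines give the roots: for adjacent envelope indices i < j the intersection is x = (a_i − a_j) / (j − i). Reading off the sorted break points: {1, 7}.
Verification: at each break x_0, at least two indices attain the minimum of min_i(a_i + i · x_0).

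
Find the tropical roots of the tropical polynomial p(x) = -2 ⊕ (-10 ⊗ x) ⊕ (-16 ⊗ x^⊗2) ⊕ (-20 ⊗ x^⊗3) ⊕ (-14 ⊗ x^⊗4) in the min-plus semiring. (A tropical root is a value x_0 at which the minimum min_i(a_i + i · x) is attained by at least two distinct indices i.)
Roots: {-6, 4, 6, 8}

Each tropical root is a break point of the lower envelope of the lines y = a_i + i · x (there are 5 lines, with slopes 0, 1, ..., 4). Only the lines that attain the minimum somewhere contribute to roots; other lines are dominated. Here the surviving (envelope) indices are i = 4, i = 3, i = 2, i = 1, i = 0.
Intersections between consecutive envelope lines give the roots: for adjacent envelope indices i < j the intersection is x = (a_i − a_j) / (j − i). Reading off the sorted break points: {-6, 4, 6, 8}.
Verification: at each break x_0, at least two indices attain the minimum of min_i(a_i + i · x_0).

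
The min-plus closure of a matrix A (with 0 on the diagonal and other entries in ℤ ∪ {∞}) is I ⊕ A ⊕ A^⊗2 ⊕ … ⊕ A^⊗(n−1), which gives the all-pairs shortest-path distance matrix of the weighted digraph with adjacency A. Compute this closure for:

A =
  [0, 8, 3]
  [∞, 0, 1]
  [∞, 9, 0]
Closure =
  [0, 8, 3]
  [∞, 0, 1]
  [∞, 9, 0]

This is the Floyd-Warshall all-pairs shortest-path computation. For each intermediate vertex k = 0, 1, …, 2, update dist[i][j] ← min(dist[i][j], dist[i][k] + dist[k][j]). The final matrix gives, for each (i, j), the minimum total weight of any directed path from i to j (possibly empty when i = j).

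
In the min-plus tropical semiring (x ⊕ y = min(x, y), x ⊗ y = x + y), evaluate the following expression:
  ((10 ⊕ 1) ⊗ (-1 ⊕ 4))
((10 ⊕ 1) ⊗ (-1 ⊕ 4)) = 0

Expand innermost to outermost. Recall ⊕ takes the minimum of its arguments and ⊗ takes their sum. Working out the expression ((10 ⊕ 1) ⊗ (-1 ⊕ 4)) gives 0.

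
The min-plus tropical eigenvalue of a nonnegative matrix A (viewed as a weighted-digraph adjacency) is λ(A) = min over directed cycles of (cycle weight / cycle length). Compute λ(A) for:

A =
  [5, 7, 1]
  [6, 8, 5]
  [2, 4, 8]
λ(A) = 3/2

Enumerate directed cycles and compute their means (weight / length). Sample:
  cycle 0 → 0: weight = 5, length = 1, mean = 5/1 ≈ 5.000
  cycle 1 → 1: weight = 8, length = 1, mean = 8/1 ≈ 8.000
  cycle 2 → 2: weight = 8, length = 1, mean = 8/1 ≈ 8.000
  cycle 0 → 1 → 0: weight = 13, length = 2, mean = 13/2 ≈ 6.500
  cycle 0 → 2 → 0: weight = 3, length = 2, mean = 3/2 ≈ 1.500
  cycle 1 → 0 → 1: weight = 13, length = 2, mean = 13/2 ≈ 6.500
Minimum mean = 1.500, attained e.g. along the cycle 0 → 2 → 0 with weight 3 and length 2. So λ(A) = 3/2 = 3/2.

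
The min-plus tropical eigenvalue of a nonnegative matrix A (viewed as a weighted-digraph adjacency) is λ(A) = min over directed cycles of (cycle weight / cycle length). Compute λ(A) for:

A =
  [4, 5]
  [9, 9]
λ(A) = 4

Enumerate directed cycles and compute their means (weight / length). Sample:
  cycle 0 → 0: weight = 4, length = 1, mean = 4/1 ≈ 4.000
  cycle 1 → 1: weight = 9, length = 1, mean = 9/1 ≈ 9.000
  cycle 0 → 1 → 0: weight = 14, length = 2, mean = 14/2 ≈ 7.000
  cycle 1 → 0 → 1: weight = 14, length = 2, mean = 14/2 ≈ 7.000
Minimum mean = 4.000, attained e.g. along the cycle 0 → 0 with weight 4 and length 1. So λ(A) = 4/1 = 4.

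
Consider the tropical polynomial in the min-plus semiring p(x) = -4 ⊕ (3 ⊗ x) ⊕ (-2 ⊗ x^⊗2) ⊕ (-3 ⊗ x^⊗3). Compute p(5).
p(5) = -4

A tropical monomial a ⊗ x^⊗i evaluates to a + i · x. Evaluating each term at x = 5:
  Term 0 contributes -4 + 0 · 5 = -4
  Term 1 contributes 3 + 1 · 5 = 8
  Term 2 contributes -2 + 2 · 5 = 8
  Term 3 contributes -3 + 3 · 5 = 12
p(5) = ⊕ of these = min[-4, 8, 8, 12] = -4.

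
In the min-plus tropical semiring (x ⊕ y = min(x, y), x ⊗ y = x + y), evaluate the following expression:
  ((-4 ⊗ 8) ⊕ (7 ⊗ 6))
((-4 ⊗ 8) ⊕ (7 ⊗ 6)) = 4

Expand innermost to outermost. Recall ⊕ takes the minimum of its arguments and ⊗ takes their sum. Working out the expression ((-4 ⊗ 8) ⊕ (7 ⊗ 6)) gives 4.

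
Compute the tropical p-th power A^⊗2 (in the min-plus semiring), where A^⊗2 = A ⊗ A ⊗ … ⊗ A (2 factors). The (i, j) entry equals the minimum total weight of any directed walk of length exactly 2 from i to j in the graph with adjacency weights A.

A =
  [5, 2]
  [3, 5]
A^⊗2 =
  [5, 7]
  [8, 5]

Each entry (A^⊗2)_ij equals the minimum over all length-2 walks i = v_0 → v_1 → … → v_2 = j of Σ_t A[v_t][v_{t+1}]. For example, for (i, j) = (0, 1) we minimise over 2 possible intermediate vertex sequences; the minimum is 7, attained along the walk 0 → 0 → 1.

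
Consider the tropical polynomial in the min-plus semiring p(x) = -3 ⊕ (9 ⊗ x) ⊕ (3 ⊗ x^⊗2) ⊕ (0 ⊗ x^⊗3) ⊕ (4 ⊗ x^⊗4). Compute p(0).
p(0) = -3

A tropical monomial a ⊗ x^⊗i evaluates to a + i · x. Evaluating each term at x = 0:
  Term 0 contributes -3 + 0 · 0 = -3
  Term 1 contributes 9 + 1 · 0 = 9
  Term 2 contributes 3 + 2 · 0 = 3
  Term 3 contributes 0 + 3 · 0 = 0
  Term 4 contributes 4 + 4 · 0 = 4
p(0) = ⊕ of these = min[-3, 9, 3, 0, 4] = -3.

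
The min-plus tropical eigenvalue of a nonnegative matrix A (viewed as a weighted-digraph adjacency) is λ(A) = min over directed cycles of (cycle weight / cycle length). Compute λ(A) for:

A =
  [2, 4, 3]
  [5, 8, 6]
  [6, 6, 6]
λ(A) = 2

Enumerate directed cycles and compute their means (weight / length). Sample:
  cycle 0 → 0: weight = 2, length = 1, mean = 2/1 ≈ 2.000
  cycle 1 → 1: weight = 8, length = 1, mean = 8/1 ≈ 8.000
  cycle 2 → 2: weight = 6, length = 1, mean = 6/1 ≈ 6.000
  cycle 0 → 1 → 0: weight = 9, length = 2, mean = 9/2 ≈ 4.500
  cycle 0 → 2 → 0: weight = 9, length = 2, mean = 9/2 ≈ 4.500
  cycle 1 → 0 → 1: weight = 9, length = 2, mean = 9/2 ≈ 4.500
Minimum mean = 2.000, attained e.g. along the cycle 0 → 0 with weight 2 and length 1. So λ(A) = 2/1 = 2.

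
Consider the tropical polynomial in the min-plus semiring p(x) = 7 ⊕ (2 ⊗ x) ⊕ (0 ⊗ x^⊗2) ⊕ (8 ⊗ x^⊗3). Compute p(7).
p(7) = 7

A tropical monomial a ⊗ x^⊗i evaluates to a + i · x. Evaluating each term at x = 7:
  Term 0 contributes 7 + 0 · 7 = 7
  Term 1 contributes 2 + 1 · 7 = 9
  Term 2 contributes 0 + 2 · 7 = 14
  Term 3 contributes 8 + 3 · 7 = 29
p(7) = ⊕ of these = min[7, 9, 14, 29] = 7.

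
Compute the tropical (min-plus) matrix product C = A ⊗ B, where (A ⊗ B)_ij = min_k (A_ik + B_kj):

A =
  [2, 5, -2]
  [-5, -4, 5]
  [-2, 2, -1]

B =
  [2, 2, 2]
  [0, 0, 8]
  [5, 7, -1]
A ⊗ B =
  [3, 4, -3]
  [-4, -4, -3]
  [0, 0, -2]

Apply the min-plus product entry-by-entry:
  C[0][0] = min over k of (A[0][0] + B[0][0] = 2 + 2 = 4, A[0][1] + B[1][0] = 5 + 0 = 5, A[0][2] + B[2][0] = -2 + 5 = 3) = 3 (attained at k = 2)
  C[0][1] = min over k of (A[0][0] + B[0][1] = 2 + 2 = 4, A[0][1] + B[1][1] = 5 + 0 = 5, A[0][2] + B[2][1] = -2 + 7 = 5) = 4 (attained at k = 0)
  C[0][2] = min over k of (A[0][0] + B[0][2] = 2 + 2 = 4, A[0][1] + B[1][2] = 5 + 8 = 13, A[0][2] + B[2][2] = -2 + -1 = -3) = -3 (attained at k = 2)
  C[1][0] = min over k of (A[1][0] + B[0][0] = -5 + 2 = -3, A[1][1] + B[1][0] = -4 + 0 = -4, A[1][2] + B[2][0] = 5 + 5 = 10) = -4 (attained at k = 1)
  C[1][1] = min over k of (A[1][0] + B[0][1] = -5 + 2 = -3, A[1][1] + B[1][1] = -4 + 0 = -4, A[1][2] + B[2][1] = 5 + 7 = 12) = -4 (attained at k = 1)
  C[1][2] = min over k of (A[1][0] + B[0][2] = -5 + 2 = -3, A[1][1] + B[1][2] = -4 + 8 = 4, A[1][2] + B[2][2] = 5 + -1 = 4) = -3 (attained at k = 0)
  C[2][0] = min over k of (A[2][0] + B[0][0] = -2 + 2 = 0, A[2][1] + B[1][0] = 2 + 0 = 2, A[2][2] + B[2][0] = -1 + 5 = 4) = 0 (attained at k = 0)
  C[2][1] = min over k of (A[2][0] + B[0][1] = -2 + 2 = 0, A[2][1] + B[1][1] = 2 + 0 = 2, A[2][2] + B[2][1] = -1 + 7 = 6) = 0 (attained at k = 0)
  C[2][2] = min over k of (A[2][0] + B[0][2] = -2 + 2 = 0, A[2][1] + B[1][2] = 2 + 8 = 10, A[2][2] + B[2][2] = -1 + -1 = -2) = -2 (attained at k = 2)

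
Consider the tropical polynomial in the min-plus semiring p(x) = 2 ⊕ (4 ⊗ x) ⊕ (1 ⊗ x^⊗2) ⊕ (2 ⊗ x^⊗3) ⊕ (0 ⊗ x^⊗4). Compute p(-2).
p(-2) = -8

A tropical monomial a ⊗ x^⊗i evaluates to a + i · x. Evaluating each term at x = -2:
  Term 0 contributes 2 + 0 · -2 = 2
  Term 1 contributes 4 + 1 · -2 = 2
  Term 2 contributes 1 + 2 · -2 = -3
  Term 3 contributes 2 + 3 · -2 = -4
  Term 4 contributes 0 + 4 · -2 = -8
p(-2) = ⊕ of these = min[2, 2, -3, -4, -8] = -8.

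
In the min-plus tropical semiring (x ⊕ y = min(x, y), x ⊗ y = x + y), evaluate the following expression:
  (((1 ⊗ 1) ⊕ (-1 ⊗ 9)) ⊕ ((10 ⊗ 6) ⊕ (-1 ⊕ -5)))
(((1 ⊗ 1) ⊕ (-1 ⊗ 9)) ⊕ ((10 ⊗ 6) ⊕ (-1 ⊕ -5))) = -5

Expand innermost to outermost. Recall ⊕ takes the minimum of its arguments and ⊗ takes their sum. Working out the expression (((1 ⊗ 1) ⊕ (-1 ⊗ 9)) ⊕ ((10 ⊗ 6) ⊕ (-1 ⊕ -5))) gives -5.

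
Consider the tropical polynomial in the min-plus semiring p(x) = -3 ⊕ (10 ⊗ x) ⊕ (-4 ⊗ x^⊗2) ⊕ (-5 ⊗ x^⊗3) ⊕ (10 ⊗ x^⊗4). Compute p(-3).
p(-3) = -14

A tropical monomial a ⊗ x^⊗i evaluates to a + i · x. Evaluating each term at x = -3:
  Term 0 contributes -3 + 0 · -3 = -3
  Term 1 contributes 10 + 1 · -3 = 7
  Term 2 contributes -4 + 2 · -3 = -10
  Term 3 contributes -5 + 3 · -3 = -14
  Term 4 contributes 10 + 4 · -3 = -2
p(-3) = ⊕ of these = min[-3, 7, -10, -14, -2] = -14.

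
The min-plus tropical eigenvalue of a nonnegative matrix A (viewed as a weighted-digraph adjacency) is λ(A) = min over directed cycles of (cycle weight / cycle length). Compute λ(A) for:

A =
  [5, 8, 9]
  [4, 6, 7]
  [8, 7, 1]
λ(A) = 1

Enumerate directed cycles and compute their means (weight / length). Sample:
  cycle 0 → 0: weight = 5, length = 1, mean = 5/1 ≈ 5.000
  cycle 1 → 1: weight = 6, length = 1, mean = 6/1 ≈ 6.000
  cycle 2 → 2: weight = 1, length = 1, mean = 1/1 ≈ 1.000
  cycle 0 → 1 → 0: weight = 12, length = 2, mean = 12/2 ≈ 6.000
  cycle 0 → 2 → 0: weight = 17, length = 2, mean = 17/2 ≈ 8.500
  cycle 1 → 0 → 1: weight = 12, length = 2, mean = 12/2 ≈ 6.000
Minimum mean = 1.000, attained e.g. along the cycle 2 → 2 with weight 1 and length 1. So λ(A) = 1/1 = 1.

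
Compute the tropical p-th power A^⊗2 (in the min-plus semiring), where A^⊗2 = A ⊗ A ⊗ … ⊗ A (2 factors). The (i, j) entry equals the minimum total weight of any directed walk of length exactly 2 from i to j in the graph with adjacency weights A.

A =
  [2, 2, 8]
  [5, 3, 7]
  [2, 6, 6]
A^⊗2 =
  [4, 4, 9]
  [7, 6, 10]
  [4, 4, 10]

Each entry (A^⊗2)_ij equals the minimum over all length-2 walks i = v_0 → v_1 → … → v_2 = j of Σ_t A[v_t][v_{t+1}]. For example, for (i, j) = (0, 2) we minimise over 3 possible intermediate vertex sequences; the minimum is 9, attained along the walk 0 → 1 → 2.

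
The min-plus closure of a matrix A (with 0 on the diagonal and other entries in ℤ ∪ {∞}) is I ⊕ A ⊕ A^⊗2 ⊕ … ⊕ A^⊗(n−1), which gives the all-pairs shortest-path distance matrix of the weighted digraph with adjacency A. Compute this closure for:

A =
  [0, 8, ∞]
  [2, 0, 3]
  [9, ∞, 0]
Closure =
  [0, 8, 11]
  [2, 0, 3]
  [9, 17, 0]

This is the Floyd-Warshall all-pairs shortest-path computation. For each intermediate vertex k = 0, 1, …, 2, update dist[i][j] ← min(dist[i][j], dist[i][k] + dist[k][j]). The final matrix gives, for each (i, j), the minimum total weight of any directed path from i to j (possibly empty when i = j).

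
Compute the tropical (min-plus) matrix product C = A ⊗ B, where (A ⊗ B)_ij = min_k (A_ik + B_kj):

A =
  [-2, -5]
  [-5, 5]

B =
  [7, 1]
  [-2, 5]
A ⊗ B =
  [-7, -1]
  [2, -4]

Apply the min-plus product entry-by-entry:
  C[0][0] = min over k of (A[0][0] + B[0][0] = -2 + 7 = 5, A[0][1] + B[1][0] = -5 + -2 = -7) = -7 (attained at k = 1)
  C[0][1] = min over k of (A[0][0] + B[0][1] = -2 + 1 = -1, A[0][1] + B[1][1] = -5 + 5 = 0) = -1 (attained at k = 0)
  C[1][0] = min over k of (A[1][0] + B[0][0] = -5 + 7 = 2, A[1][1] + B[1][0] = 5 + -2 = 3) = 2 (attained at k = 0)
  C[1][1] = min over k of (A[1][0] + B[0][1] = -5 + 1 = -4, A[1][1] + B[1][1] = 5 + 5 = 10) = -4 (attained at k = 0)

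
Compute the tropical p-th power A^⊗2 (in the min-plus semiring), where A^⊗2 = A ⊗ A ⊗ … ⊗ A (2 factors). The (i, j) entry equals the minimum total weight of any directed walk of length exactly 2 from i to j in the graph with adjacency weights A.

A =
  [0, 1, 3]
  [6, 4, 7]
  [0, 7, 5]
A^⊗2 =
  [0, 1, 3]
  [6, 7, 9]
  [0, 1, 3]

Each entry (A^⊗2)_ij equals the minimum over all length-2 walks i = v_0 → v_1 → … → v_2 = j of Σ_t A[v_t][v_{t+1}]. For example, for (i, j) = (0, 2) we minimise over 3 possible intermediate vertex sequences; the minimum is 3, attained along the walk 0 → 0 → 2.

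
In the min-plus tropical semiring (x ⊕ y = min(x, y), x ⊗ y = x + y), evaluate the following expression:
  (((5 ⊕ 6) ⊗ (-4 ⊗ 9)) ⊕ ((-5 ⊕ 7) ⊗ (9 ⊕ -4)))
(((5 ⊕ 6) ⊗ (-4 ⊗ 9)) ⊕ ((-5 ⊕ 7) ⊗ (9 ⊕ -4))) = -9

Expand innermost to outermost. Recall ⊕ takes the minimum of its arguments and ⊗ takes their sum. Working out the expression (((5 ⊕ 6) ⊗ (-4 ⊗ 9)) ⊕ ((-5 ⊕ 7) ⊗ (9 ⊕ -4))) gives -9.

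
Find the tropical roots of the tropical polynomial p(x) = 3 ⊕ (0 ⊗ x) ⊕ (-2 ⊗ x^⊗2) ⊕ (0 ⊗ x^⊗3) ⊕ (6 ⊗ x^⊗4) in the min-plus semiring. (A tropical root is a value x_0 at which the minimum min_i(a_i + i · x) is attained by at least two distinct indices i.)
Roots: {-6, -2, 2, 3}

Each tropical root is a break point of the lower envelope of the lines y = a_i + i · x (there are 5 lines, with slopes 0, 1, ..., 4). Only the lines that attain the minimum somewhere contribute to roots; other lines are dominated. Here the surviving (envelope) indices are i = 4, i = 3, i = 2, i = 1, i = 0.
Intersections between consecutive envelope lines give the roots: for adjacent envelope indices i < j the intersection is x = (a_i − a_j) / (j − i). Reading off the sorted break points: {-6, -2, 2, 3}.
Verification: at each break x_0, at least two indices attain the minimum of min_i(a_i + i · x_0).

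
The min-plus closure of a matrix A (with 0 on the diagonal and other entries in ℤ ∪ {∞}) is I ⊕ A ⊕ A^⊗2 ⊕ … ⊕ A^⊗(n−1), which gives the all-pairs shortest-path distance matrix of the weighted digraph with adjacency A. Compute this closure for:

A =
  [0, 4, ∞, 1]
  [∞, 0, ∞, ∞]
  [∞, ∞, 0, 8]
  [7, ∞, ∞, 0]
Closure =
  [0, 4, ∞, 1]
  [∞, 0, ∞, ∞]
  [15, 19, 0, 8]
  [7, 11, ∞, 0]

This is the Floyd-Warshall all-pairs shortest-path computation. For each intermediate vertex k = 0, 1, …, 3, update dist[i][j] ← min(dist[i][j], dist[i][k] + dist[k][j]). The final matrix gives, for each (i, j), the minimum total weight of any directed path from i to j (possibly empty when i = j).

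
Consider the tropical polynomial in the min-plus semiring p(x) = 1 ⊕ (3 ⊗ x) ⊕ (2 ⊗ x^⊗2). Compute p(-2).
p(-2) = -2

A tropical monomial a ⊗ x^⊗i evaluates to a + i · x. Evaluating each term at x = -2:
  Term 0 contributes 1 + 0 · -2 = 1
  Term 1 contributes 3 + 1 · -2 = 1
  Term 2 contributes 2 + 2 · -2 = -2
p(-2) = ⊕ of these = min[1, 1, -2] = -2.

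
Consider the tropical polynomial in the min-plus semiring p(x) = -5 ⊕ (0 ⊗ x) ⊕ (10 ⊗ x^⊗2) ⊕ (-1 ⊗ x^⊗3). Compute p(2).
p(2) = -5

A tropical monomial a ⊗ x^⊗i evaluates to a + i · x. Evaluating each term at x = 2:
  Term 0 contributes -5 + 0 · 2 = -5
  Term 1 contributes 0 + 1 · 2 = 2
  Term 2 contributes 10 + 2 · 2 = 14
  Term 3 contributes -1 + 3 · 2 = 5
p(2) = ⊕ of these = min[-5, 2, 14, 5] = -5.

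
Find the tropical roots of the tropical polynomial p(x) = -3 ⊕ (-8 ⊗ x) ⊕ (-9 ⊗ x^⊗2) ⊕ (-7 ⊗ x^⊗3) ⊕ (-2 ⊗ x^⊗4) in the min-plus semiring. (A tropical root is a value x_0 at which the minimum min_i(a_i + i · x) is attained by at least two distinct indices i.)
Roots: {-5, -2, 1, 5}

Each tropical root is a break point of the lower envelope of the lines y = a_i + i · x (there are 5 lines, with slopes 0, 1, ..., 4). Only the lines that attain the minimum somewhere contribute to roots; other lines are dominated. Here the surviving (envelope) indices are i = 4, i = 3, i = 2, i = 1, i = 0.
Intersections between consecutive envelope lines give the roots: for adjacent envelope indices i < j the intersection is x = (a_i − a_j) / (j − i). Reading off the sorted break points: {-5, -2, 1, 5}.
Verification: at each break x_0, at least two indices attain the minimum of min_i(a_i + i · x_0).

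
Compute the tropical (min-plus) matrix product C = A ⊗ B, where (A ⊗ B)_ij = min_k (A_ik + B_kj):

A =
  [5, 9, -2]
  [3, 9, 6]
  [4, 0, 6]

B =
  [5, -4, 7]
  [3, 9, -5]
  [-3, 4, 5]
A ⊗ B =
  [-5, 1, 3]
  [3, -1, 4]
  [3, 0, -5]

Apply the min-plus product entry-by-entry:
  C[0][0] = min over k of (A[0][0] + B[0][0] = 5 + 5 = 10, A[0][1] + B[1][0] = 9 + 3 = 12, A[0][2] + B[2][0] = -2 + -3 = -5) = -5 (attained at k = 2)
  C[0][1] = min over k of (A[0][0] + B[0][1] = 5 + -4 = 1, A[0][1] + B[1][1] = 9 + 9 = 18, A[0][2] + B[2][1] = -2 + 4 = 2) = 1 (attained at k = 0)
  C[0][2] = min over k of (A[0][0] + B[0][2] = 5 + 7 = 12, A[0][1] + B[1][2] = 9 + -5 = 4, A[0][2] + B[2][2] = -2 + 5 = 3) = 3 (attained at k = 2)
  C[1][0] = min over k of (A[1][0] + B[0][0] = 3 + 5 = 8, A[1][1] + B[1][0] = 9 + 3 = 12, A[1][2] + B[2][0] = 6 + -3 = 3) = 3 (attained at k = 2)
  C[1][1] = min over k of (A[1][0] + B[0][1] = 3 + -4 = -1, A[1][1] + B[1][1] = 9 + 9 = 18, A[1][2] + B[2][1] = 6 + 4 = 10) = -1 (attained at k = 0)
  C[1][2] = min over k of (A[1][0] + B[0][2] = 3 + 7 = 10, A[1][1] + B[1][2] = 9 + -5 = 4, A[1][2] + B[2][2] = 6 + 5 = 11) = 4 (attained at k = 1)
  C[2][0] = min over k of (A[2][0] + B[0][0] = 4 + 5 = 9, A[2][1] + B[1][0] = 0 + 3 = 3, A[2][2] + B[2][0] = 6 + -3 = 3) = 3 (attained at k = 1)
  C[2][1] = min over k of (A[2][0] + B[0][1] = 4 + -4 = 0, A[2][1] + B[1][1] = 0 + 9 = 9, A[2][2] + B[2][1] = 6 + 4 = 10) = 0 (attained at k = 0)
  C[2][2] = min over k of (A[2][0] + B[0][2] = 4 + 7 = 11, A[2][1] + B[1][2] = 0 + -5 = -5, A[2][2] + B[2][2] = 6 + 5 = 11) = -5 (attained at k = 1)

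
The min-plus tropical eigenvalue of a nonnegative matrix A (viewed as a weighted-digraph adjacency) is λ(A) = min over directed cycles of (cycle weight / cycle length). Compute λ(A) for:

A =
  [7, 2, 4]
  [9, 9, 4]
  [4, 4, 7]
λ(A) = 10/3

Enumerate directed cycles and compute their means (weight / length). Sample:
  cycle 0 → 0: weight = 7, length = 1, mean = 7/1 ≈ 7.000
  cycle 1 → 1: weight = 9, length = 1, mean = 9/1 ≈ 9.000
  cycle 2 → 2: weight = 7, length = 1, mean = 7/1 ≈ 7.000
  cycle 0 → 1 → 0: weight = 11, length = 2, mean = 11/2 ≈ 5.500
  cycle 0 → 2 → 0: weight = 8, length = 2, mean = 8/2 ≈ 4.000
  cycle 1 → 0 → 1: weight = 11, length = 2, mean = 11/2 ≈ 5.500
Minimum mean = 3.333, attained e.g. along the cycle 0 → 1 → 2 → 0 with weight 10 and length 3. So λ(A) = 10/3 = 10/3.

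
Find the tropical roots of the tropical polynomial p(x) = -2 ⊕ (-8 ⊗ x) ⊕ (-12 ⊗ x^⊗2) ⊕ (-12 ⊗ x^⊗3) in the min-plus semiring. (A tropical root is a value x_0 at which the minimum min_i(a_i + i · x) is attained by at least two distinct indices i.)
Roots: {0, 4, 6}

Each tropical root is a break point of the lower envelope of the lines y = a_i + i · x (there are 4 lines, with slopes 0, 1, ..., 3). Only the lines that attain the minimum somewhere contribute to roots; other lines are dominated. Here the surviving (envelope) indices are i = 3, i = 2, i = 1, i = 0.
Intersections between consecutive envelope lines give the roots: for adjacent envelope indices i < j the intersection is x = (a_i − a_j) / (j − i). Reading off the sorted break points: {0, 4, 6}.
Verification: at each break x_0, at least two indices attain the minimum of min_i(a_i + i · x_0).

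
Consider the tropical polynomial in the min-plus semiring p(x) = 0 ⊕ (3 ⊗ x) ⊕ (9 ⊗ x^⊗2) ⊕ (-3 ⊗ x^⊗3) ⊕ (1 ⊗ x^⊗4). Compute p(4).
p(4) = 0

A tropical monomial a ⊗ x^⊗i evaluates to a + i · x. Evaluating each term at x = 4:
  Term 0 contributes 0 + 0 · 4 = 0
  Term 1 contributes 3 + 1 · 4 = 7
  Term 2 contributes 9 + 2 · 4 = 17
  Term 3 contributes -3 + 3 · 4 = 9
  Term 4 contributes 1 + 4 · 4 = 17
p(4) = ⊕ of these = min[0, 7, 17, 9, 17] = 0.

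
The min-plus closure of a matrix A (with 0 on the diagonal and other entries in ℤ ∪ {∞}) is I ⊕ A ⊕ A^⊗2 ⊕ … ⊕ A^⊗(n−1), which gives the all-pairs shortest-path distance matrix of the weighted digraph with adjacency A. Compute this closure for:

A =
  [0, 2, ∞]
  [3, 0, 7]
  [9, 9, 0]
Closure =
  [0, 2, 9]
  [3, 0, 7]
  [9, 9, 0]

This is the Floyd-Warshall all-pairs shortest-path computation. For each intermediate vertex k = 0, 1, …, 2, update dist[i][j] ← min(dist[i][j], dist[i][k] + dist[k][j]). The final matrix gives, for each (i, j), the minimum total weight of any directed path from i to j (possibly empty when i = j).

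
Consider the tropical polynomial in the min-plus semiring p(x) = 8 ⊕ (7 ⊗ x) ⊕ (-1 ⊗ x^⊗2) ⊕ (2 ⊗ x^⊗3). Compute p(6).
p(6) = 8

A tropical monomial a ⊗ x^⊗i evaluates to a + i · x. Evaluating each term at x = 6:
  Term 0 contributes 8 + 0 · 6 = 8
  Term 1 contributes 7 + 1 · 6 = 13
  Term 2 contributes -1 + 2 · 6 = 11
  Term 3 contributes 2 + 3 · 6 = 20
p(6) = ⊕ of these = min[8, 13, 11, 20] = 8.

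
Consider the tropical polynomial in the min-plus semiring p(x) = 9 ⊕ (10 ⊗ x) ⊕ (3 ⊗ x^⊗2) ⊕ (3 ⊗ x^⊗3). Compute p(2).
p(2) = 7

A tropical monomial a ⊗ x^⊗i evaluates to a + i · x. Evaluating each term at x = 2:
  Term 0 contributes 9 + 0 · 2 = 9
  Term 1 contributes 10 + 1 · 2 = 12
  Term 2 contributes 3 + 2 · 2 = 7
  Term 3 contributes 3 + 3 · 2 = 9
p(2) = ⊕ of these = min[9, 12, 7, 9] = 7.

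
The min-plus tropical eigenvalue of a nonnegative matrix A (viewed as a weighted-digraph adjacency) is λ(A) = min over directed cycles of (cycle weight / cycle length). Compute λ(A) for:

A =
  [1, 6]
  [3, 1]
λ(A) = 1

Enumerate directed cycles and compute their means (weight / length). Sample:
  cycle 0 → 0: weight = 1, length = 1, mean = 1/1 ≈ 1.000
  cycle 1 → 1: weight = 1, length = 1, mean = 1/1 ≈ 1.000
  cycle 0 → 1 → 0: weight = 9, length = 2, mean = 9/2 ≈ 4.500
  cycle 1 → 0 → 1: weight = 9, length = 2, mean = 9/2 ≈ 4.500
Minimum mean = 1.000, attained e.g. along the cycle 0 → 0 with weight 1 and length 1. So λ(A) = 1/1 = 1.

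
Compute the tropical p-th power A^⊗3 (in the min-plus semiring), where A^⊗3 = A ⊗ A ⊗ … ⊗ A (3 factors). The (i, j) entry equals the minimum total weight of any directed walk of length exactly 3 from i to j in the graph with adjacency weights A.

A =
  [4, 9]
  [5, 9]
A^⊗3 =
  [12, 17]
  [13, 18]

Each entry (A^⊗3)_ij equals the minimum over all length-3 walks i = v_0 → v_1 → … → v_3 = j of Σ_t A[v_t][v_{t+1}]. For example, for (i, j) = (0, 1) we minimise over 4 possible intermediate vertex sequences; the minimum is 17, attained along the walk 0 → 0 → 0 → 1.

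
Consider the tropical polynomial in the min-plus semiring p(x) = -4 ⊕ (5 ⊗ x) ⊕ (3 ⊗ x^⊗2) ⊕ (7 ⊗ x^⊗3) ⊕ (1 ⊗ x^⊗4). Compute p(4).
p(4) = -4

A tropical monomial a ⊗ x^⊗i evaluates to a + i · x. Evaluating each term at x = 4:
  Term 0 contributes -4 + 0 · 4 = -4
  Term 1 contributes 5 + 1 · 4 = 9
  Term 2 contributes 3 + 2 · 4 = 11
  Term 3 contributes 7 + 3 · 4 = 19
  Term 4 contributes 1 + 4 · 4 = 17
p(4) = ⊕ of these = min[-4, 9, 11, 19, 17] = -4.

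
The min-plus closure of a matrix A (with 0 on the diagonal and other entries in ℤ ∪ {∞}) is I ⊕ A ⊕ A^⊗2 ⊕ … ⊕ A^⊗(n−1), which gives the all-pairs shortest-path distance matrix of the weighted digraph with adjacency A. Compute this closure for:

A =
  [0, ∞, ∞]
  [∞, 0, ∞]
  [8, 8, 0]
Closure =
  [0, ∞, ∞]
  [∞, 0, ∞]
  [8, 8, 0]

This is the Floyd-Warshall all-pairs shortest-path computation. For each intermediate vertex k = 0, 1, …, 2, update dist[i][j] ← min(dist[i][j], dist[i][k] + dist[k][j]). The final matrix gives, for each (i, j), the minimum total weight of any directed path from i to j (possibly empty when i = j).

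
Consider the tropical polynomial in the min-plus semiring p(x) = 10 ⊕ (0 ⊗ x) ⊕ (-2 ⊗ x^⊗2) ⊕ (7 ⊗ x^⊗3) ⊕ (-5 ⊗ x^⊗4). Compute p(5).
p(5) = 5

A tropical monomial a ⊗ x^⊗i evaluates to a + i · x. Evaluating each term at x = 5:
  Term 0 contributes 10 + 0 · 5 = 10
  Term 1 contributes 0 + 1 · 5 = 5
  Term 2 contributes -2 + 2 · 5 = 8
  Term 3 contributes 7 + 3 · 5 = 22
  Term 4 contributes -5 + 4 · 5 = 15
p(5) = ⊕ of these = min[10, 5, 8, 22, 15] = 5.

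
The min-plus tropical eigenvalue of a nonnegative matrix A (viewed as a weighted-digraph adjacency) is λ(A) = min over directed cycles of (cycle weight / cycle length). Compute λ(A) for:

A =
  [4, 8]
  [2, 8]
λ(A) = 4

Enumerate directed cycles and compute their means (weight / length). Sample:
  cycle 0 → 0: weight = 4, length = 1, mean = 4/1 ≈ 4.000
  cycle 1 → 1: weight = 8, length = 1, mean = 8/1 ≈ 8.000
  cycle 0 → 1 → 0: weight = 10, length = 2, mean = 10/2 ≈ 5.000
  cycle 1 → 0 → 1: weight = 10, length = 2, mean = 10/2 ≈ 5.000
Minimum mean = 4.000, attained e.g. along the cycle 0 → 0 with weight 4 and length 1. So λ(A) = 4/1 = 4.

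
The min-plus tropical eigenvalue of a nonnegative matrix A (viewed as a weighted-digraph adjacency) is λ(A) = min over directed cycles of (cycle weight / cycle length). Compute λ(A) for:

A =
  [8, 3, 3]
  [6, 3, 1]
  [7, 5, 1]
λ(A) = 1

Enumerate directed cycles and compute their means (weight / length). Sample:
  cycle 0 → 0: weight = 8, length = 1, mean = 8/1 ≈ 8.000
  cycle 1 → 1: weight = 3, length = 1, mean = 3/1 ≈ 3.000
  cycle 2 → 2: weight = 1, length = 1, mean = 1/1 ≈ 1.000
  cycle 0 → 1 → 0: weight = 9, length = 2, mean = 9/2 ≈ 4.500
  cycle 0 → 2 → 0: weight = 10, length = 2, mean = 10/2 ≈ 5.000
  cycle 1 → 0 → 1: weight = 9, length = 2, mean = 9/2 ≈ 4.500
Minimum mean = 1.000, attained e.g. along the cycle 2 → 2 with weight 1 and length 1. So λ(A) = 1/1 = 1.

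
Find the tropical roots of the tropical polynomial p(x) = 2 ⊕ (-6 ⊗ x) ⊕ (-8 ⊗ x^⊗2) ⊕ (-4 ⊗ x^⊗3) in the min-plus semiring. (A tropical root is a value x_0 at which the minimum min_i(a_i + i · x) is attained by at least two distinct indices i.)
Roots: {-4, 2, 8}

Each tropical root is a break point of the lower envelope of the lines y = a_i + i · x (there are 4 lines, with slopes 0, 1, ..., 3). Only the lines that attain the minimum somewhere contribute to roots; other lines are dominated. Here the surviving (envelope) indices are i = 3, i = 2, i = 1, i = 0.
Intersections between consecutive envelope lines give the roots: for adjacent envelope indices i < j the intersection is x = (a_i − a_j) / (j − i). Reading off the sorted break points: {-4, 2, 8}.
Verification: at each break x_0, at least two indices attain the minimum of min_i(a_i + i · x_0).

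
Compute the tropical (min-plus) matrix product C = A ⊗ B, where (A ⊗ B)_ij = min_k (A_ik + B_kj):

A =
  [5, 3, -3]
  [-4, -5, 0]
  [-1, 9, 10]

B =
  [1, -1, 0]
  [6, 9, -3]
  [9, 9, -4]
A ⊗ B =
  [6, 4, -7]
  [-3, -5, -8]
  [0, -2, -1]

Apply the min-plus product entry-by-entry:
  C[0][0] = min over k of (A[0][0] + B[0][0] = 5 + 1 = 6, A[0][1] + B[1][0] = 3 + 6 = 9, A[0][2] + B[2][0] = -3 + 9 = 6) = 6 (attained at k = 0)
  C[0][1] = min over k of (A[0][0] + B[0][1] = 5 + -1 = 4, A[0][1] + B[1][1] = 3 + 9 = 12, A[0][2] + B[2][1] = -3 + 9 = 6) = 4 (attained at k = 0)
  C[0][2] = min over k of (A[0][0] + B[0][2] = 5 + 0 = 5, A[0][1] + B[1][2] = 3 + -3 = 0, A[0][2] + B[2][2] = -3 + -4 = -7) = -7 (attained at k = 2)
  C[1][0] = min over k of (A[1][0] + B[0][0] = -4 + 1 = -3, A[1][1] + B[1][0] = -5 + 6 = 1, A[1][2] + B[2][0] = 0 + 9 = 9) = -3 (attained at k = 0)
  C[1][1] = min over k of (A[1][0] + B[0][1] = -4 + -1 = -5, A[1][1] + B[1][1] = -5 + 9 = 4, A[1][2] + B[2][1] = 0 + 9 = 9) = -5 (attained at k = 0)
  C[1][2] = min over k of (A[1][0] + B[0][2] = -4 + 0 = -4, A[1][1] + B[1][2] = -5 + -3 = -8, A[1][2] + B[2][2] = 0 + -4 = -4) = -8 (attained at k = 1)
  C[2][0] = min over k of (A[2][0] + B[0][0] = -1 + 1 = 0, A[2][1] + B[1][0] = 9 + 6 = 15, A[2][2] + B[2][0] = 10 + 9 = 19) = 0 (attained at k = 0)
  C[2][1] = min over k of (A[2][0] + B[0][1] = -1 + -1 = -2, A[2][1] + B[1][1] = 9 + 9 = 18, A[2][2] + B[2][1] = 10 + 9 = 19) = -2 (attained at k = 0)
  C[2][2] = min over k of (A[2][0] + B[0][2] = -1 + 0 = -1, A[2][1] + B[1][2] = 9 + -3 = 6, A[2][2] + B[2][2] = 10 + -4 = 6) = -1 (attained at k = 0)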